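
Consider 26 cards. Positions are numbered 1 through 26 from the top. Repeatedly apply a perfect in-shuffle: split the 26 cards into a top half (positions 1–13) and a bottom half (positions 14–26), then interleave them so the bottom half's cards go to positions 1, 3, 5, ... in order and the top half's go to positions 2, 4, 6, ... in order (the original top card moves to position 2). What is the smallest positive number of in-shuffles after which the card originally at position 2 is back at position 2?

18

Follow position 2 under repeated in-shuffles:
2 → 4 → 8 → 16 → 5 → 10 → 20 → 13 → 26 → 25 → 23 → 19 → 11 → 22 → 17 → 7 → 14 → 1 → 2
It first returns after 18 in-shuffles.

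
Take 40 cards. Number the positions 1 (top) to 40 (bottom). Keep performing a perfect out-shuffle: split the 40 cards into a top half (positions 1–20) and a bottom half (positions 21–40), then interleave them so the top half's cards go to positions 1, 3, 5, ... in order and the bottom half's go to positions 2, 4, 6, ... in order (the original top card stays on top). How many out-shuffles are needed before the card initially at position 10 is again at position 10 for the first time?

Follow position 10 under repeated out-shuffles:
10 → 19 → 37 → 34 → 28 → 16 → 31 → 22 → 4 → 7 → 13 → 25 → 10
It first returns after 12 out-shuffles.

12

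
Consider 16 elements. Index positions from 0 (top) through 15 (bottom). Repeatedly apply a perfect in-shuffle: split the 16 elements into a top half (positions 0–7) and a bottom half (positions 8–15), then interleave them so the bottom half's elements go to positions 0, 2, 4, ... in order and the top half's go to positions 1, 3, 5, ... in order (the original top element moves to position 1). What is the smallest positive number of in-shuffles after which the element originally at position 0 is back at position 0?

Follow position 0 under repeated in-shuffles:
0 → 1 → 3 → 7 → 15 → 14 → 12 → 8 → 0
It first returns after 8 in-shuffles.

8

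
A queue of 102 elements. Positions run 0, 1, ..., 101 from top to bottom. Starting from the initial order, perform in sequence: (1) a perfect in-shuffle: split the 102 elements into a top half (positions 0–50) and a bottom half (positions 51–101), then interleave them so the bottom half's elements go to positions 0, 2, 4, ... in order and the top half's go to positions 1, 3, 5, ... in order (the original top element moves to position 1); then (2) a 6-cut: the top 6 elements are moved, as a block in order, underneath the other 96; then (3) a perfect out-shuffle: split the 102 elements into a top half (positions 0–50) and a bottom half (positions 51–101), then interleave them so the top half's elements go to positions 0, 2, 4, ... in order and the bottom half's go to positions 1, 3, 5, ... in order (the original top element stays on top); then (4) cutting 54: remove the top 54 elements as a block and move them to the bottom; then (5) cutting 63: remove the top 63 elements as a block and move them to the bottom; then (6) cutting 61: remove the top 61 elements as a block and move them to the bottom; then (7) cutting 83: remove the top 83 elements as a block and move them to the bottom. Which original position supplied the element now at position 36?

0

Undo the operations in reverse order, starting from position 36:
  undo op 7 (cut 83): 36 ← 17
  undo op 6 (cut 61): 17 ← 78
  undo op 5 (cut 63): 78 ← 39
  undo op 4 (cut 54): 39 ← 93
  undo op 3 (out-shuffle, from bottom half): 93 ← 97
  undo op 2 (cut 6): 97 ← 1
  undo op 1 (in-shuffle, from top half): 1 ← 0
So the element at position 36 came from original position 0.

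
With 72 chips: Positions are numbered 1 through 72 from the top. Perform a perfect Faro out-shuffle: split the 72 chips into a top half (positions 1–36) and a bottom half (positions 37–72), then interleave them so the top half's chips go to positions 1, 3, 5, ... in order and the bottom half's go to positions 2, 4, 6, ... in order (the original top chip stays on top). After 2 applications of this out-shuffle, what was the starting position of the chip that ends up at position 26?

25

Work backwards from position 26, undoing one out-shuffle at a time:
26 ← 49 ← 25
So the chip now at position 26 started at position 25.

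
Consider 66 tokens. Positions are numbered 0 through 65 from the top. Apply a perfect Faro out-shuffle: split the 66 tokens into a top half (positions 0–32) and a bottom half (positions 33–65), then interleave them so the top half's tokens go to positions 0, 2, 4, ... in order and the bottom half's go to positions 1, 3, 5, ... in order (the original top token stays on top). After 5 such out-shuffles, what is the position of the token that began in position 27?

19

Track the token's position through each out-shuffle:
27 → 54 → 43 → 21 → 42 → 19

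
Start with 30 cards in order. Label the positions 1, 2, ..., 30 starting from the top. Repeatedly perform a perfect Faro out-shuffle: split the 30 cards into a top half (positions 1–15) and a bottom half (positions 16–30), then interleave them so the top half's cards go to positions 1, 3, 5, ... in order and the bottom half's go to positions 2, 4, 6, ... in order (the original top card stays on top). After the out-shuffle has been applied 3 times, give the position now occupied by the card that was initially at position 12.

2

Track the card's position through each out-shuffle:
12 → 23 → 16 → 2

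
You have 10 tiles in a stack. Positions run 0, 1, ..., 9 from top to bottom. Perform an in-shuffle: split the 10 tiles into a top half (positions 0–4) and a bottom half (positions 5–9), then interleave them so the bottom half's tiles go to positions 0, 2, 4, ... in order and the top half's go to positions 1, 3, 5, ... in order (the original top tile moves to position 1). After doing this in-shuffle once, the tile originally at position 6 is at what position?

2

Track the tile's position through each in-shuffle:
6 → 2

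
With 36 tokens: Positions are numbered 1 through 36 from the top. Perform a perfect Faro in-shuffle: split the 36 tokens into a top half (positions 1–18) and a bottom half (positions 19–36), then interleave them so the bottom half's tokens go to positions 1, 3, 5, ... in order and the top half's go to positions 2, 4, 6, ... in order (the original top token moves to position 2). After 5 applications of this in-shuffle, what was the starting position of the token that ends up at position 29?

Work backwards from position 29, undoing one in-shuffle at a time:
29 ← 33 ← 35 ← 36 ← 18 ← 9
So the token now at position 29 started at position 9.

9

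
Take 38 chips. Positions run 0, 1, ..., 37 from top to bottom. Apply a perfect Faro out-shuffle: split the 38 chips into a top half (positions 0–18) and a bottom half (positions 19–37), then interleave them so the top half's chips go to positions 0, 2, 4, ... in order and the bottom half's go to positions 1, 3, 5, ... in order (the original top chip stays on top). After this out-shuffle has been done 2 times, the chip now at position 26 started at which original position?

Work backwards from position 26, undoing one out-shuffle at a time:
26 ← 13 ← 25
So the chip now at position 26 started at position 25.

25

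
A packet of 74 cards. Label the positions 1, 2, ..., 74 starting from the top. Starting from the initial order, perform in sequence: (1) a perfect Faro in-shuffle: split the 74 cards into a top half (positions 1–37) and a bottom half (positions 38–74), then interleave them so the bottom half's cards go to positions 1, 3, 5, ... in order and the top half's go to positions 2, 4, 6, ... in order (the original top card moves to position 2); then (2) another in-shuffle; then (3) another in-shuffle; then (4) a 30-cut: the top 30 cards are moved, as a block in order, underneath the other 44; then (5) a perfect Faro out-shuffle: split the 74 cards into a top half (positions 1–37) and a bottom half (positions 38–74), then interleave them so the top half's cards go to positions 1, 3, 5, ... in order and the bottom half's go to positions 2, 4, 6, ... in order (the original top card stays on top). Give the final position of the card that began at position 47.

Track the card from position 47 forward through each operation:
  after op 1 (in-shuffle): 47 → 19
  after op 2 (in-shuffle): 19 → 38
  after op 3 (in-shuffle): 38 → 1
  after op 4 (cut 30): 1 → 45
  after op 5 (out-shuffle): 45 → 16

16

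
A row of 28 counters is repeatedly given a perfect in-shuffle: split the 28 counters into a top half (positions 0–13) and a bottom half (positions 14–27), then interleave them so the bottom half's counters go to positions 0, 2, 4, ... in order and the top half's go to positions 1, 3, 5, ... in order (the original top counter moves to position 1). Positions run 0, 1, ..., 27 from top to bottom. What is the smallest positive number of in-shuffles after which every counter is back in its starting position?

The in-shuffle permutes the 28 positions with cycle lengths [28].
Every counter is home exactly when every cycle has completed a whole number of laps, i.e. after lcm(28) = 28 in-shuffles.

28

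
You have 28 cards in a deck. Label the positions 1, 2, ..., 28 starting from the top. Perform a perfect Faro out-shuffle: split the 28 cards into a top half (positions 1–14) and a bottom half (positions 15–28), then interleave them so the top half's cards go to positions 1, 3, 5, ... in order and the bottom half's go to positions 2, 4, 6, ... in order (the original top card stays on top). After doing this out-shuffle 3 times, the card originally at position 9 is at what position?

Track the card's position through each out-shuffle:
9 → 17 → 6 → 11

11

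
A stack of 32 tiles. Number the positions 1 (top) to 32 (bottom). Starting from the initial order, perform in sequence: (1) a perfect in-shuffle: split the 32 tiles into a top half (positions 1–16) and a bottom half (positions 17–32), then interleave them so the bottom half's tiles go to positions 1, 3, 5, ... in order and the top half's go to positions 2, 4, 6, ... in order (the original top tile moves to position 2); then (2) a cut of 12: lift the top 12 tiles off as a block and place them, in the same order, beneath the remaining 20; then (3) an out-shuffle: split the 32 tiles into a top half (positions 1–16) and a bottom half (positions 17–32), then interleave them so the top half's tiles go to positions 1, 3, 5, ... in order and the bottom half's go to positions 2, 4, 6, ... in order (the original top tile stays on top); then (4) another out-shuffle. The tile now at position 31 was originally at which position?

2

Undo the operations in reverse order, starting from position 31:
  undo op 4 (out-shuffle, from top half): 31 ← 16
  undo op 3 (out-shuffle, from bottom half): 16 ← 24
  undo op 2 (cut 12): 24 ← 4
  undo op 1 (in-shuffle, from top half): 4 ← 2
So the tile at position 31 came from original position 2.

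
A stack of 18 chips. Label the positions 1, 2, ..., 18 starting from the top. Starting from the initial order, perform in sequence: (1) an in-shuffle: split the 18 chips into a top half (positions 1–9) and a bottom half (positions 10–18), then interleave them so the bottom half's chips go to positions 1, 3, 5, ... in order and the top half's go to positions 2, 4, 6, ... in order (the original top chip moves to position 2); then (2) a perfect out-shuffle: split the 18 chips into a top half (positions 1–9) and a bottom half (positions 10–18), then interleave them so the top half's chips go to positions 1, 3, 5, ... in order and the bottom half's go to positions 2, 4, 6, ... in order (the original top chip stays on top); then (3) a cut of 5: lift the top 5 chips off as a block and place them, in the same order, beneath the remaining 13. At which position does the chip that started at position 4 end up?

Track the chip from position 4 forward through each operation:
  after op 1 (in-shuffle): 4 → 8
  after op 2 (out-shuffle): 8 → 15
  after op 3 (cut 5): 15 → 10

10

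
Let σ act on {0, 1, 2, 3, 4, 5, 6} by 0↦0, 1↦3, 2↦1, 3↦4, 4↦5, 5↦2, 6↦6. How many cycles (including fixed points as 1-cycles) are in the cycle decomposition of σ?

Cycle decomposition: (0) (1 3 4 5 2) (6).
3 cycles.

3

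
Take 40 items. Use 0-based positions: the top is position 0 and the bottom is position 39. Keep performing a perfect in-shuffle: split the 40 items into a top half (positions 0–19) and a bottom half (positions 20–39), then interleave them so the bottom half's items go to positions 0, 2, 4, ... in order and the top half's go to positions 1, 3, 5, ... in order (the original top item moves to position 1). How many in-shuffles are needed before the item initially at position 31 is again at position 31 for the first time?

20

Follow position 31 under repeated in-shuffles:
31 → 22 → 4 → 9 → 19 → 39 → 38 → 36 → 32 → 24 → 8 → 17 → 35 → 30 → 20 → 0 → 1 → 3 → 7 → 15 → 31
It first returns after 20 in-shuffles.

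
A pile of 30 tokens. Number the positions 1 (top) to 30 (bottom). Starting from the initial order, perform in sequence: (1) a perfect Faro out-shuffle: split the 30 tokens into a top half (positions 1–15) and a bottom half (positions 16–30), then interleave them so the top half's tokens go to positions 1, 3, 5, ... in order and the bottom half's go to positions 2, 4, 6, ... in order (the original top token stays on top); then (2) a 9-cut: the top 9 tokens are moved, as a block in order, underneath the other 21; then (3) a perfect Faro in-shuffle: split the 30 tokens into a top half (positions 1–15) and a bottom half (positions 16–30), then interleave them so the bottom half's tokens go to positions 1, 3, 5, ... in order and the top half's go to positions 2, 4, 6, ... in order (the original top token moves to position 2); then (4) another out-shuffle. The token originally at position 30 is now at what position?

Track the token from position 30 forward through each operation:
  after op 1 (out-shuffle): 30 → 30
  after op 2 (cut 9): 30 → 21
  after op 3 (in-shuffle): 21 → 11
  after op 4 (out-shuffle): 11 → 21

21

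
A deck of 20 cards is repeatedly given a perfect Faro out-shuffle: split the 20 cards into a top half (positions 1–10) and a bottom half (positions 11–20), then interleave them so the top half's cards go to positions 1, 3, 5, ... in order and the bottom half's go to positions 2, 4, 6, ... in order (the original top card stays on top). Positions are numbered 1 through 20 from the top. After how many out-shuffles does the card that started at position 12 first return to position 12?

18

Follow position 12 under repeated out-shuffles:
12 → 4 → 7 → 13 → 6 → 11 → 2 → 3 → 5 → 9 → 17 → 14 → 8 → 15 → 10 → 19 → 18 → 16 → 12
It first returns after 18 out-shuffles.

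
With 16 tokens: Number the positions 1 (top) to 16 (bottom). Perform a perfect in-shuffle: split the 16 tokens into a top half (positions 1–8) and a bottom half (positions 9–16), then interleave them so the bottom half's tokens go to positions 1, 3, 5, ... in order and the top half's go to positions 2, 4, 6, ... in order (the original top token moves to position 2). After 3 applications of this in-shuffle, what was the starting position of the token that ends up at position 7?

3

Work backwards from position 7, undoing one in-shuffle at a time:
7 ← 12 ← 6 ← 3
So the token now at position 7 started at position 3.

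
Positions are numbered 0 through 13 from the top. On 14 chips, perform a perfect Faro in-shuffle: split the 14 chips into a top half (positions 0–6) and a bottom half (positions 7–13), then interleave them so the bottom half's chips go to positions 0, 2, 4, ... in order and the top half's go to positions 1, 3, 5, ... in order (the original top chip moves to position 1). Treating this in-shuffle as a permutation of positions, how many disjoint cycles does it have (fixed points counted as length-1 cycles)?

4

Trace each unvisited position around until it returns:
(0 1 3 7) (2 5 11 8) (4 9) (6 13 12 10)
4 cycles in total.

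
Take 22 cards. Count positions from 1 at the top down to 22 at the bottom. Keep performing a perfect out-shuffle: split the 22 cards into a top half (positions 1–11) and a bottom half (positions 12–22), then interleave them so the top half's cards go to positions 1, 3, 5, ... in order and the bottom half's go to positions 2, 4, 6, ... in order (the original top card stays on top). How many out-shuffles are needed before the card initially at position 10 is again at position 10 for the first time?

Follow position 10 under repeated out-shuffles:
10 → 19 → 16 → 10
It first returns after 3 out-shuffles.

3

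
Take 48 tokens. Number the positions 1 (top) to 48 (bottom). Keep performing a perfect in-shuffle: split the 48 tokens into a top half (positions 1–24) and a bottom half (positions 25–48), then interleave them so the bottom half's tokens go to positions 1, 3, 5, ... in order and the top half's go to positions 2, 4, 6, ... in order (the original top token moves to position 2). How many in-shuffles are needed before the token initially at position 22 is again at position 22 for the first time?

21

Follow position 22 under repeated in-shuffles:
22 → 44 → 39 → 29 → 9 → 18 → 36 → 23 → ... → 22 (length 21)
It first returns after 21 in-shuffles.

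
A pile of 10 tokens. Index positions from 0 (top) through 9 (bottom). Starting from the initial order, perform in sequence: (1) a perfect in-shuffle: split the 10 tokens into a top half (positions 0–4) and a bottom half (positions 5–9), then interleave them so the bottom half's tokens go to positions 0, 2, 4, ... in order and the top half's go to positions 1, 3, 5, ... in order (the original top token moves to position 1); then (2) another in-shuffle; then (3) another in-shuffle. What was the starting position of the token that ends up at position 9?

Undo the operations in reverse order, starting from position 9:
  undo op 3 (in-shuffle, from top half): 9 ← 4
  undo op 2 (in-shuffle, from bottom half): 4 ← 7
  undo op 1 (in-shuffle, from top half): 7 ← 3
So the token at position 9 came from original position 3.

3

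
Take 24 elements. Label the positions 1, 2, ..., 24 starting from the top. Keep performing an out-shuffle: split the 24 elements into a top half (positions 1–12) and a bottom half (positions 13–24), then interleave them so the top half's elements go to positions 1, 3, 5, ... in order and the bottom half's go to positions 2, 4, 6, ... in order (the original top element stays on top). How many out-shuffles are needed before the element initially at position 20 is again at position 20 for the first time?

Follow position 20 under repeated out-shuffles:
20 → 16 → 8 → 15 → 6 → 11 → 21 → 18 → 12 → 23 → 22 → 20
It first returns after 11 out-shuffles.

11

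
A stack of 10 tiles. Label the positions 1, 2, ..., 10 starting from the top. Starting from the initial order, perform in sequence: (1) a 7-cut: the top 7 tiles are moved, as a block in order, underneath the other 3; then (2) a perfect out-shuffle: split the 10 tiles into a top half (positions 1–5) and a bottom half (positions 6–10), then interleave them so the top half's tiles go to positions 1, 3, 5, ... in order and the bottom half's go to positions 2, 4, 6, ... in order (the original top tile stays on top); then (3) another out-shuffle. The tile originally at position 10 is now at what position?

Track the tile from position 10 forward through each operation:
  after op 1 (cut 7): 10 → 3
  after op 2 (out-shuffle): 3 → 5
  after op 3 (out-shuffle): 5 → 9

9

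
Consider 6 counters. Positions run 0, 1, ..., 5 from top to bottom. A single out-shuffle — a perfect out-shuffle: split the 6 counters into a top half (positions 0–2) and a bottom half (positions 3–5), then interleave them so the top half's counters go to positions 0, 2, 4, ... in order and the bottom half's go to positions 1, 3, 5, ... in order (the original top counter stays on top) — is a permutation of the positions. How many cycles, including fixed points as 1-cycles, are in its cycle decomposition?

Trace each unvisited position around until it returns:
(0) (1 2 4 3) (5)
3 cycles in total.

3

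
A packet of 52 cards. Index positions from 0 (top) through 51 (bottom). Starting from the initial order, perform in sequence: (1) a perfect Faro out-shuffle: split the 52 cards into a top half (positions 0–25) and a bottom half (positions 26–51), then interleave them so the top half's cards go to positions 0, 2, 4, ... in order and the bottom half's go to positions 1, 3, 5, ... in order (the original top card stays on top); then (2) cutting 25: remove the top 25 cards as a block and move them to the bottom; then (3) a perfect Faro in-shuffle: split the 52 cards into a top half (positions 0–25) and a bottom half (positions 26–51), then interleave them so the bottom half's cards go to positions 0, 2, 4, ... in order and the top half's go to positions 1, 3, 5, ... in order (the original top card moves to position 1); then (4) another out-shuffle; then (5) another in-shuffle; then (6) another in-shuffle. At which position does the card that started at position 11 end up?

Track the card from position 11 forward through each operation:
  after op 1 (out-shuffle): 11 → 22
  after op 2 (cut 25): 22 → 49
  after op 3 (in-shuffle): 49 → 46
  after op 4 (out-shuffle): 46 → 41
  after op 5 (in-shuffle): 41 → 30
  after op 6 (in-shuffle): 30 → 8

8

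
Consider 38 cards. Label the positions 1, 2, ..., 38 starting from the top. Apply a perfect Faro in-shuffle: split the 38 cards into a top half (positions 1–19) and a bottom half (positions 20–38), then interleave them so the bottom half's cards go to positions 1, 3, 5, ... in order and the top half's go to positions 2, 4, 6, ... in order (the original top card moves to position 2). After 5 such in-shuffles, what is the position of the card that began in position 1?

32

Track the card's position through each in-shuffle:
1 → 2 → 4 → 8 → 16 → 32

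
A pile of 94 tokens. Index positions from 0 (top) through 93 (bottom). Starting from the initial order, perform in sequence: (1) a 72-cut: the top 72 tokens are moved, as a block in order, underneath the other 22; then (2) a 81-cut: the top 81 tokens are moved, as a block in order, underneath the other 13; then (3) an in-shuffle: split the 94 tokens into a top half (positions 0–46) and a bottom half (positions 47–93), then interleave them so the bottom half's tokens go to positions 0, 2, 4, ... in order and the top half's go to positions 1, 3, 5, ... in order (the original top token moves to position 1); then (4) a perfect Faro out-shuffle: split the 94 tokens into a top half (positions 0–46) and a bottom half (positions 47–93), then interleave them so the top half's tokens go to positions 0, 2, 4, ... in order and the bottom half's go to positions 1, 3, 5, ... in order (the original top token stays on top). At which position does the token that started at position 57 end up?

87

Track the token from position 57 forward through each operation:
  after op 1 (cut 72): 57 → 79
  after op 2 (cut 81): 79 → 92
  after op 3 (in-shuffle): 92 → 90
  after op 4 (out-shuffle): 90 → 87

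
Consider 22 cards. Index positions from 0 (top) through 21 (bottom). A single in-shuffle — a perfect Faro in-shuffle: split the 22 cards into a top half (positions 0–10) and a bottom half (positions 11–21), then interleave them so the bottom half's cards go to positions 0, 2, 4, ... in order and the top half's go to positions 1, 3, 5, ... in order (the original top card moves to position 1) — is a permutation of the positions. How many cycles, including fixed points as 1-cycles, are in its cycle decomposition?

2

Trace each unvisited position around until it returns:
(0 1 3 7 15 8 ... len 11) (4 9 19 16 10 21 ... len 11)
2 cycles in total.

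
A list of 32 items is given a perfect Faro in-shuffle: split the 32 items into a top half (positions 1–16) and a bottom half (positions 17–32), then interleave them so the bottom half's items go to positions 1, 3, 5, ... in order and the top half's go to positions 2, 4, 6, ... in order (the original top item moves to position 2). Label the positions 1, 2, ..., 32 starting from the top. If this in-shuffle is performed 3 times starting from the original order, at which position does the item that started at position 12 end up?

Track the item's position through each in-shuffle:
12 → 24 → 15 → 30

30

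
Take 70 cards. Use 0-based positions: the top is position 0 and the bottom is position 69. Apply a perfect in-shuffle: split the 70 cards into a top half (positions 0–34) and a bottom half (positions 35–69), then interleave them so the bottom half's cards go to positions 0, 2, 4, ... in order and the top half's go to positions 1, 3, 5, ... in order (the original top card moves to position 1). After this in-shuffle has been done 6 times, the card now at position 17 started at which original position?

37

Work backwards from position 17, undoing one in-shuffle at a time:
17 ← 8 ← 39 ← 19 ← 9 ← 4 ← 37
So the card now at position 17 started at position 37.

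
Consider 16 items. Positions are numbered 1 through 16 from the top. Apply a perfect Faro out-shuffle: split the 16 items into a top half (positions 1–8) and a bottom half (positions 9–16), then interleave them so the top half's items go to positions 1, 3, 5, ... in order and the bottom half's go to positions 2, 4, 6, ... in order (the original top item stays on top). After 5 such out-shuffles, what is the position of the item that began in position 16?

Position 16 is a fixed point of every out-shuffle, so the item never moves.

16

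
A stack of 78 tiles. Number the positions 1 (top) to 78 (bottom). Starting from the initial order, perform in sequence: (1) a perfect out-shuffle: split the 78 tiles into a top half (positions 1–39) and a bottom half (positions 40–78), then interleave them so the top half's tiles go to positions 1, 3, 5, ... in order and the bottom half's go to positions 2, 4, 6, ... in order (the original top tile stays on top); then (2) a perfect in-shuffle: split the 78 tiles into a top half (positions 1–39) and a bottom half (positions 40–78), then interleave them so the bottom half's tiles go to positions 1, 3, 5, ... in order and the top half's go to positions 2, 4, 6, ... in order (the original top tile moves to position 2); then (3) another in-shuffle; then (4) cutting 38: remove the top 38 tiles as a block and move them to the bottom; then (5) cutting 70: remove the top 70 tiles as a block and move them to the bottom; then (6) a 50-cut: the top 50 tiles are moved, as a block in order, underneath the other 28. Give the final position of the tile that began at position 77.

65

Track the tile from position 77 forward through each operation:
  after op 1 (out-shuffle): 77 → 76
  after op 2 (in-shuffle): 76 → 73
  after op 3 (in-shuffle): 73 → 67
  after op 4 (cut 38): 67 → 29
  after op 5 (cut 70): 29 → 37
  after op 6 (cut 50): 37 → 65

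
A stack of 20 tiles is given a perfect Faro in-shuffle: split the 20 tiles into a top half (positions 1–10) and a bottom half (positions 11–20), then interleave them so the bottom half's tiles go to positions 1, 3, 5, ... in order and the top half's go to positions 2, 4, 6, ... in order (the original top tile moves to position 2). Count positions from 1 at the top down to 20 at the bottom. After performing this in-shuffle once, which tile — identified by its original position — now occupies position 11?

Work backwards from position 11, undoing one in-shuffle at a time:
11 ← 16
So the tile now at position 11 started at position 16.

16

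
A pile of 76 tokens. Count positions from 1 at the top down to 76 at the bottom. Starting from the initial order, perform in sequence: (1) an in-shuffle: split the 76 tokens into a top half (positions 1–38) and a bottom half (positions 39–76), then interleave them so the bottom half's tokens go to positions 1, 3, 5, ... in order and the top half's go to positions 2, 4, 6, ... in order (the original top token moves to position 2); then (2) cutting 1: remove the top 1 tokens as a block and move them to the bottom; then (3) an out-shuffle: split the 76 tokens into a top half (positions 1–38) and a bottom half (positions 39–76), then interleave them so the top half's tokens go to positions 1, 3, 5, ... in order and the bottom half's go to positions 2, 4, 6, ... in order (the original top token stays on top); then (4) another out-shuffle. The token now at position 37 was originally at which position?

44

Undo the operations in reverse order, starting from position 37:
  undo op 4 (out-shuffle, from top half): 37 ← 19
  undo op 3 (out-shuffle, from top half): 19 ← 10
  undo op 2 (cut 1): 10 ← 11
  undo op 1 (in-shuffle, from bottom half): 11 ← 44
So the token at position 37 came from original position 44.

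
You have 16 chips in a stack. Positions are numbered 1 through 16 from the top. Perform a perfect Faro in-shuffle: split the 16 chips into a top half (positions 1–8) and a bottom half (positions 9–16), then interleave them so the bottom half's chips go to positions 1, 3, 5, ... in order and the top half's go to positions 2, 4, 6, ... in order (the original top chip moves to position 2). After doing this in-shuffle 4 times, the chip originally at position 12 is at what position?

5

Track the chip's position through each in-shuffle:
12 → 7 → 14 → 11 → 5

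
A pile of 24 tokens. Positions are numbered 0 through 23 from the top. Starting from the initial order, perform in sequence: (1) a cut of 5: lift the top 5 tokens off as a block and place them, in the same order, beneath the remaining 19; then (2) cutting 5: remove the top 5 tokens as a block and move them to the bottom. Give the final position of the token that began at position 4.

18

Track the token from position 4 forward through each operation:
  after op 1 (cut 5): 4 → 23
  after op 2 (cut 5): 23 → 18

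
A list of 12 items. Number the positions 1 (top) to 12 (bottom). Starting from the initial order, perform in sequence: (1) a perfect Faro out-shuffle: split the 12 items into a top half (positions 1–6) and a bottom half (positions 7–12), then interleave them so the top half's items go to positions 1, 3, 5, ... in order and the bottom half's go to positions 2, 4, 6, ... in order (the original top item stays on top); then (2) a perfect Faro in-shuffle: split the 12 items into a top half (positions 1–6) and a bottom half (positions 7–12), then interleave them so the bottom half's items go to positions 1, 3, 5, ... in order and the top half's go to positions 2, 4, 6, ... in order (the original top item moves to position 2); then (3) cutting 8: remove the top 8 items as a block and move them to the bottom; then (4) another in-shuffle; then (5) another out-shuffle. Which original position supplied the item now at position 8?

Undo the operations in reverse order, starting from position 8:
  undo op 5 (out-shuffle, from bottom half): 8 ← 10
  undo op 4 (in-shuffle, from top half): 10 ← 5
  undo op 3 (cut 8): 5 ← 1
  undo op 2 (in-shuffle, from bottom half): 1 ← 7
  undo op 1 (out-shuffle, from top half): 7 ← 4
So the item at position 8 came from original position 4.

4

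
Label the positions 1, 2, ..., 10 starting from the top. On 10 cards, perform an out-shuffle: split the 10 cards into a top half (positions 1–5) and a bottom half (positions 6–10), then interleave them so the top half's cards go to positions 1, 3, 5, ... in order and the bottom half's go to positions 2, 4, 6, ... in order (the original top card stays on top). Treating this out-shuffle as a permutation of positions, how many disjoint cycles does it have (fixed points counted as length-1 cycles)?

4

Trace each unvisited position around until it returns:
(1) (2 3 5 9 8 6) (4 7) (10)
4 cycles in total.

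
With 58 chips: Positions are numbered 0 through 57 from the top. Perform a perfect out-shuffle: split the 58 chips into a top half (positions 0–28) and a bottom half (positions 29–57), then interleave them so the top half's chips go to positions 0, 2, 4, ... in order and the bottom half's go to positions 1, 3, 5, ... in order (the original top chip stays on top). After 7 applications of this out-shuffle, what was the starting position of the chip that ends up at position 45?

Work backwards from position 45, undoing one out-shuffle at a time:
45 ← 51 ← 54 ← 27 ← 42 ← 21 ← 39 ← 48
So the chip now at position 45 started at position 48.

48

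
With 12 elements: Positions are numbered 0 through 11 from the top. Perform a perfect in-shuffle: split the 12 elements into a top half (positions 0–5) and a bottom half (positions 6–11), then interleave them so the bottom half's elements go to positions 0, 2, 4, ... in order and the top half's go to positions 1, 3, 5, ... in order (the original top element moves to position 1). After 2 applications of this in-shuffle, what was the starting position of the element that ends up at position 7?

Work backwards from position 7, undoing one in-shuffle at a time:
7 ← 3 ← 1
So the element now at position 7 started at position 1.

1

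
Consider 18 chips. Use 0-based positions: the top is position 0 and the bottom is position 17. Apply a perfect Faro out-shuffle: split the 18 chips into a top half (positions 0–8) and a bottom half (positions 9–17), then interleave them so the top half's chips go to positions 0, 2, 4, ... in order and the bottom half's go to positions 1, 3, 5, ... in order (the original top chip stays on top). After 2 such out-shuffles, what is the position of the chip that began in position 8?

Track the chip's position through each out-shuffle:
8 → 16 → 15

15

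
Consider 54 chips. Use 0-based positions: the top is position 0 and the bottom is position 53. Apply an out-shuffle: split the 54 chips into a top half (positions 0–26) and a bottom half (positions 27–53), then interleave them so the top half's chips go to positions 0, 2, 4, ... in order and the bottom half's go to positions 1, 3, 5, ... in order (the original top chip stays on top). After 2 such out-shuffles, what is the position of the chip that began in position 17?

Track the chip's position through each out-shuffle:
17 → 34 → 15

15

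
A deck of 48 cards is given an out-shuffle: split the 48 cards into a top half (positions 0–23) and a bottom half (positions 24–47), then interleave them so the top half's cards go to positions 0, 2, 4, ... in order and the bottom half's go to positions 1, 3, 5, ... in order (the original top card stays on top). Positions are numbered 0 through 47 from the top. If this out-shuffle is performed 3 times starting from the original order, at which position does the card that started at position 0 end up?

0

Position 0 is a fixed point of every out-shuffle, so the card never moves.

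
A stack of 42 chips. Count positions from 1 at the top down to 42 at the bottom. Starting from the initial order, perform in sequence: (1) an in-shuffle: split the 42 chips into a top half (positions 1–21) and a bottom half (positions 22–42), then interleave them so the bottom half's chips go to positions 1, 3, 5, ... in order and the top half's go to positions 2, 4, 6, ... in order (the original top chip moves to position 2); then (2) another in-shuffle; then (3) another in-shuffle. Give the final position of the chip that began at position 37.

38

Track the chip from position 37 forward through each operation:
  after op 1 (in-shuffle): 37 → 31
  after op 2 (in-shuffle): 31 → 19
  after op 3 (in-shuffle): 19 → 38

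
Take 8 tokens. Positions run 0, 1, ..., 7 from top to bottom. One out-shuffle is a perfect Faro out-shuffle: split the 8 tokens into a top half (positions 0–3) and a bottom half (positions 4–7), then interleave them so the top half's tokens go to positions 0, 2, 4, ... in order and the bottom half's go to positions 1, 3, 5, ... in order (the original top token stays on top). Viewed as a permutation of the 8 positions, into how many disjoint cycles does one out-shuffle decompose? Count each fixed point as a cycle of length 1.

4

Trace each unvisited position around until it returns:
(0) (1 2 4) (3 6 5) (7)
4 cycles in total.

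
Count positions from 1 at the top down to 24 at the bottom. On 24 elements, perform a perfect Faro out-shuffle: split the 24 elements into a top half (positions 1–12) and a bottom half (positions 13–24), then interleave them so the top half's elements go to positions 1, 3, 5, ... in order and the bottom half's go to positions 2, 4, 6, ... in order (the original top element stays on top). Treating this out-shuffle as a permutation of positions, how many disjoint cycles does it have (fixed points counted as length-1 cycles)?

4

Trace each unvisited position around until it returns:
(1) (2 3 5 9 17 10 ... len 11) (6 11 21 18 12 23 ... len 11) (24)
4 cycles in total.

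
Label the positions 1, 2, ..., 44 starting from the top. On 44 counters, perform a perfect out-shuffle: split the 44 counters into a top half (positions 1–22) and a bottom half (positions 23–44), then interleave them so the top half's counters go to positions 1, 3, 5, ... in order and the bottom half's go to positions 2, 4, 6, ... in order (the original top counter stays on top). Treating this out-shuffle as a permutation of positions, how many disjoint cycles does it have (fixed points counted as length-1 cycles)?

5

Trace each unvisited position around until it returns:
(1) (2 3 5 9 17 33 ... len 14) (4 7 13 25 6 11 ... len 14) (8 15 29 14 27 10 ... len 14) (44)
5 cycles in total.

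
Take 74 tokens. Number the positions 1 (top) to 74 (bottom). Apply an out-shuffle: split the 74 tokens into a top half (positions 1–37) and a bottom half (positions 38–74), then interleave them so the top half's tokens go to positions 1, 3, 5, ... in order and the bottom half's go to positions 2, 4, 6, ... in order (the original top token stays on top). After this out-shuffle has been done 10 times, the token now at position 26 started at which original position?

Work backwards from position 26, undoing one out-shuffle at a time:
26 ← 50 ← 62 ← 68 ← 71 ← 36 ← 55 ← 28 ← 51 ← 26 ← 50
So the token now at position 26 started at position 50.

50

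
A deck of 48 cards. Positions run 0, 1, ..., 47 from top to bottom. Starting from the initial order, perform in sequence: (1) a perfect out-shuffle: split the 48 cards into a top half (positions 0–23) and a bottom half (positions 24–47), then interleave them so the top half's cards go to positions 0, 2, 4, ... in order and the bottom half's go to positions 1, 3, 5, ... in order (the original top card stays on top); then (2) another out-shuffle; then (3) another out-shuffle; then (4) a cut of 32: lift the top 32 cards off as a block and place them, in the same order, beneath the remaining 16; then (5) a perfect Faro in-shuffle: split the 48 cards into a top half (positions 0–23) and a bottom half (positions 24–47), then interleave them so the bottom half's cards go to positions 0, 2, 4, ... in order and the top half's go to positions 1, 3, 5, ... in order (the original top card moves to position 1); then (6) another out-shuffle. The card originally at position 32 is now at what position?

5

Track the card from position 32 forward through each operation:
  after op 1 (out-shuffle): 32 → 17
  after op 2 (out-shuffle): 17 → 34
  after op 3 (out-shuffle): 34 → 21
  after op 4 (cut 32): 21 → 37
  after op 5 (in-shuffle): 37 → 26
  after op 6 (out-shuffle): 26 → 5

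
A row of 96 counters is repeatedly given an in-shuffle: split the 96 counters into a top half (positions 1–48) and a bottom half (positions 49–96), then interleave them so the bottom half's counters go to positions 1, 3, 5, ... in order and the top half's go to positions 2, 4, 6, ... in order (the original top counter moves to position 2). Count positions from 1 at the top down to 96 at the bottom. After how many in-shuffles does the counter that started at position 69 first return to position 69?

48

Follow position 69 under repeated in-shuffles:
69 → 41 → 82 → 67 → 37 → 74 → 51 → 5 → ... → 69 (length 48)
It first returns after 48 in-shuffles.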